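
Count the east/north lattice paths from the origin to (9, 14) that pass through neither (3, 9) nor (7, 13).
Number of paths = 529190

Inclusion–exclusion. Total paths: C(23, 9) = 817190. Through P₁: C(12, 3)·C(11, 6) = 101640. Through P₂: C(20, 7)·C(3, 2) = 232560. Since P₁ is strictly southwest of P₂, a monotone path through both must visit P₁ then P₂; paths through both = C(12, 3)·C(8, 4)·C(3, 2) = 46200. Avoid both = 817190 − 101640 − 232560 + 46200 = 529190.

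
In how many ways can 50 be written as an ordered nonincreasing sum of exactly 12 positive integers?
p(50, 12 parts) = 17084

Partitions of n into exactly k parts are in bijection with partitions of n − k into at most k parts (subtract 1 from each part). So p(50, exactly 12) = p(38, parts ≤ 12). Computing via the recurrence p(m, j) = p(m, j−1) + p(m−j, j) gives 17084.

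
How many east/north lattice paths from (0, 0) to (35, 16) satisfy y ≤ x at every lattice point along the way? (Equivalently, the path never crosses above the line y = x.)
Number of paths = 3985844039275

By the reflection principle (André's argument), the number of monotone paths to (35, 16) with n ≤ m that never go above y = x is C(51, 35) − C(51, 36) = 7174519270695 − 3188675231420 = 3985844039275.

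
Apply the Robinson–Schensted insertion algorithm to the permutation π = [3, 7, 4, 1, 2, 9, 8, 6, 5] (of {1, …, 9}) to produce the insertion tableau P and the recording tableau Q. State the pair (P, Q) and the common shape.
P = [1, 2, 5] / [3, 4, 6] / [7, 8] / [9];  Q = [1, 2, 6] / [3, 5, 7] / [4, 8] / [9];  common shape = (3, 3, 2, 1)

Row-insert the values π_1, π_2, … into P one at a time, bumping the leftmost entry strictly greater than the inserted value down to the next row. The recording tableau Q records, in position (i, j), the step at which that cell was added to P.
  Insert 3 (step 1): P = [3];  Q = [1]
  Insert 7 (step 2): P = [3, 7];  Q = [1, 2]
  Insert 4 (step 3): P = [3, 4] / [7];  Q = [1, 2] / [3]
  Insert 1 (step 4): P = [1, 4] / [3] / [7];  Q = [1, 2] / [3] / [4]
  Insert 2 (step 5): P = [1, 2] / [3, 4] / [7];  Q = [1, 2] / [3, 5] / [4]
  Insert 9 (step 6): P = [1, 2, 9] / [3, 4] / [7];  Q = [1, 2, 6] / [3, 5] / [4]
  Insert 8 (step 7): P = [1, 2, 8] / [3, 4, 9] / [7];  Q = [1, 2, 6] / [3, 5, 7] / [4]
  Insert 6 (step 8): P = [1, 2, 6] / [3, 4, 8] / [7, 9];  Q = [1, 2, 6] / [3, 5, 7] / [4, 8]
  Insert 5 (step 9): P = [1, 2, 5] / [3, 4, 6] / [7, 8] / [9];  Q = [1, 2, 6] / [3, 5, 7] / [4, 8] / [9]
Final shape: (3, 3, 2, 1).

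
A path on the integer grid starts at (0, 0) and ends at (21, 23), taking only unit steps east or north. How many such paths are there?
Number of paths = 2012616400080

A monotone lattice path from (0, 0) to (21, 23) consists of 21 east steps and 23 north steps in some order, so it is determined by which 21 of the 44 steps are east. The count is C(44, 21) = 2012616400080.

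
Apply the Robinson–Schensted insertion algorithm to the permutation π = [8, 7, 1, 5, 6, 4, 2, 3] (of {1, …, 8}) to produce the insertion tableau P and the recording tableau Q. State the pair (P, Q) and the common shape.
P = [1, 2, 3] / [4, 6] / [5] / [7] / [8];  Q = [1, 4, 5] / [2, 8] / [3] / [6] / [7];  common shape = (3, 2, 1, 1, 1)

Row-insert the values π_1, π_2, … into P one at a time, bumping the leftmost entry strictly greater than the inserted value down to the next row. The recording tableau Q records, in position (i, j), the step at which that cell was added to P.
  Insert 8 (step 1): P = [8];  Q = [1]
  Insert 7 (step 2): P = [7] / [8];  Q = [1] / [2]
  Insert 1 (step 3): P = [1] / [7] / [8];  Q = [1] / [2] / [3]
  Insert 5 (step 4): P = [1, 5] / [7] / [8];  Q = [1, 4] / [2] / [3]
  Insert 6 (step 5): P = [1, 5, 6] / [7] / [8];  Q = [1, 4, 5] / [2] / [3]
  Insert 4 (step 6): P = [1, 4, 6] / [5] / [7] / [8];  Q = [1, 4, 5] / [2] / [3] / [6]
  Insert 2 (step 7): P = [1, 2, 6] / [4] / [5] / [7] / [8];  Q = [1, 4, 5] / [2] / [3] / [6] / [7]
  Insert 3 (step 8): P = [1, 2, 3] / [4, 6] / [5] / [7] / [8];  Q = [1, 4, 5] / [2, 8] / [3] / [6] / [7]
Final shape: (3, 2, 1, 1, 1).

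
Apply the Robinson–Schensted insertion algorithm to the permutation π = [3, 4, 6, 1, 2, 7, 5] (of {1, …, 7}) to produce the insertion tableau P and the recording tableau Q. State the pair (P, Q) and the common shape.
P = [1, 2, 5, 7] / [3, 4, 6];  Q = [1, 2, 3, 6] / [4, 5, 7];  common shape = (4, 3)

Row-insert the values π_1, π_2, … into P one at a time, bumping the leftmost entry strictly greater than the inserted value down to the next row. The recording tableau Q records, in position (i, j), the step at which that cell was added to P.
  Insert 3 (step 1): P = [3];  Q = [1]
  Insert 4 (step 2): P = [3, 4];  Q = [1, 2]
  Insert 6 (step 3): P = [3, 4, 6];  Q = [1, 2, 3]
  Insert 1 (step 4): P = [1, 4, 6] / [3];  Q = [1, 2, 3] / [4]
  Insert 2 (step 5): P = [1, 2, 6] / [3, 4];  Q = [1, 2, 3] / [4, 5]
  Insert 7 (step 6): P = [1, 2, 6, 7] / [3, 4];  Q = [1, 2, 3, 6] / [4, 5]
  Insert 5 (step 7): P = [1, 2, 5, 7] / [3, 4, 6];  Q = [1, 2, 3, 6] / [4, 5, 7]
Final shape: (4, 3).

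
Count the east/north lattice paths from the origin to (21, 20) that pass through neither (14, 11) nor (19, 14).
Number of paths = 202198826820

Inclusion–exclusion. Total paths: C(41, 21) = 269128937220. Through P₁: C(25, 14)·C(16, 7) = 50992656000. Through P₂: C(33, 19)·C(8, 2) = 22926657600. Since P₁ is strictly southwest of P₂, a monotone path through both must visit P₁ then P₂; paths through both = C(25, 14)·C(8, 5)·C(8, 2) = 6989203200. Avoid both = 269128937220 − 50992656000 − 22926657600 + 6989203200 = 202198826820.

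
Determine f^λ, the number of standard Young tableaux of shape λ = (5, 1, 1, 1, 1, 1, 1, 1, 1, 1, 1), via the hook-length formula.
# SYT of shape (5, 1, 1, 1, 1, 1, 1, 1, 1, 1, 1) = 1001

Hook-length formula: f^λ = n! / Π hook(c), product over all cells c of the Young diagram. For λ = (5, 1, 1, 1, 1, 1, 1, 1, 1, 1, 1), n = 15 boxes. Hook lengths by row (left-to-right, top-to-bottom): [15, 4, 3, 2, 1]; [10]; [9]; [8]; [7]; [6]; [5]; [4]; [3]; [2]; [1]. Product of hooks = 1306368000. So f^λ = 15! / 1306368000 = 1307674368000 / 1306368000 = 1001.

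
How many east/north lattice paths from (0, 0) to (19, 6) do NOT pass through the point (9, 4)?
Number of paths = 129910

Total paths from (0, 0) to (19, 6): C(25, 19) = 177100. Paths through (9, 4): (paths (0, 0) → (9, 4)) × (paths (9, 4) → (19, 6)) = C(13, 9) · C(12, 10) = 715 · 66 = 47190. Avoidance count = 177100 − 47190 = 129910.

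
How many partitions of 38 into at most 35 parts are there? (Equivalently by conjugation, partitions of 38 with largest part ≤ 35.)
p(38, parts ≤ 35) = 26011

Use the recurrence p(n, m) = p(n, m−1) + p(n−m, m): either the largest part is < m (count p(n, m−1)) or the largest part is exactly m (remove one copy of m, count p(n−m, m)). With p(0, ·) = 1 this gives p(38, parts ≤ 35) = 26011. (By conjugating Young diagrams, this also counts partitions of 38 into at most 35 parts.)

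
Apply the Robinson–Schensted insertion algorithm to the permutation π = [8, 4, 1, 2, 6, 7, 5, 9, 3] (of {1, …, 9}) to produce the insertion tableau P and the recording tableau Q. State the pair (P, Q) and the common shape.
P = [1, 2, 3, 7, 9] / [4, 5] / [6] / [8];  Q = [1, 4, 5, 6, 8] / [2, 7] / [3] / [9];  common shape = (5, 2, 1, 1)

Row-insert the values π_1, π_2, … into P one at a time, bumping the leftmost entry strictly greater than the inserted value down to the next row. The recording tableau Q records, in position (i, j), the step at which that cell was added to P.
  Insert 8 (step 1): P = [8];  Q = [1]
  Insert 4 (step 2): P = [4] / [8];  Q = [1] / [2]
  Insert 1 (step 3): P = [1] / [4] / [8];  Q = [1] / [2] / [3]
  Insert 2 (step 4): P = [1, 2] / [4] / [8];  Q = [1, 4] / [2] / [3]
  Insert 6 (step 5): P = [1, 2, 6] / [4] / [8];  Q = [1, 4, 5] / [2] / [3]
  Insert 7 (step 6): P = [1, 2, 6, 7] / [4] / [8];  Q = [1, 4, 5, 6] / [2] / [3]
  Insert 5 (step 7): P = [1, 2, 5, 7] / [4, 6] / [8];  Q = [1, 4, 5, 6] / [2, 7] / [3]
  Insert 9 (step 8): P = [1, 2, 5, 7, 9] / [4, 6] / [8];  Q = [1, 4, 5, 6, 8] / [2, 7] / [3]
  Insert 3 (step 9): P = [1, 2, 3, 7, 9] / [4, 5] / [6] / [8];  Q = [1, 4, 5, 6, 8] / [2, 7] / [3] / [9]
Final shape: (5, 2, 1, 1).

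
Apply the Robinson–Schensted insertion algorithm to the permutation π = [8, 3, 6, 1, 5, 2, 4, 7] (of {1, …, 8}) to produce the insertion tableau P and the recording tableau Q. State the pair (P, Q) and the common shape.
P = [1, 2, 4, 7] / [3, 5] / [6] / [8];  Q = [1, 3, 7, 8] / [2, 5] / [4] / [6];  common shape = (4, 2, 1, 1)

Row-insert the values π_1, π_2, … into P one at a time, bumping the leftmost entry strictly greater than the inserted value down to the next row. The recording tableau Q records, in position (i, j), the step at which that cell was added to P.
  Insert 8 (step 1): P = [8];  Q = [1]
  Insert 3 (step 2): P = [3] / [8];  Q = [1] / [2]
  Insert 6 (step 3): P = [3, 6] / [8];  Q = [1, 3] / [2]
  Insert 1 (step 4): P = [1, 6] / [3] / [8];  Q = [1, 3] / [2] / [4]
  Insert 5 (step 5): P = [1, 5] / [3, 6] / [8];  Q = [1, 3] / [2, 5] / [4]
  Insert 2 (step 6): P = [1, 2] / [3, 5] / [6] / [8];  Q = [1, 3] / [2, 5] / [4] / [6]
  Insert 4 (step 7): P = [1, 2, 4] / [3, 5] / [6] / [8];  Q = [1, 3, 7] / [2, 5] / [4] / [6]
  Insert 7 (step 8): P = [1, 2, 4, 7] / [3, 5] / [6] / [8];  Q = [1, 3, 7, 8] / [2, 5] / [4] / [6]
Final shape: (4, 2, 1, 1).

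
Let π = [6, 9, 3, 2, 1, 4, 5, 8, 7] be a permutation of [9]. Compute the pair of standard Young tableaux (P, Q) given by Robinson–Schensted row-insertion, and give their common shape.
P = [1, 4, 5, 7] / [2, 8] / [3, 9] / [6];  Q = [1, 2, 7, 8] / [3, 6] / [4, 9] / [5];  common shape = (4, 2, 2, 1)

Row-insert the values π_1, π_2, … into P one at a time, bumping the leftmost entry strictly greater than the inserted value down to the next row. The recording tableau Q records, in position (i, j), the step at which that cell was added to P.
  Insert 6 (step 1): P = [6];  Q = [1]
  Insert 9 (step 2): P = [6, 9];  Q = [1, 2]
  Insert 3 (step 3): P = [3, 9] / [6];  Q = [1, 2] / [3]
  Insert 2 (step 4): P = [2, 9] / [3] / [6];  Q = [1, 2] / [3] / [4]
  Insert 1 (step 5): P = [1, 9] / [2] / [3] / [6];  Q = [1, 2] / [3] / [4] / [5]
  Insert 4 (step 6): P = [1, 4] / [2, 9] / [3] / [6];  Q = [1, 2] / [3, 6] / [4] / [5]
  Insert 5 (step 7): P = [1, 4, 5] / [2, 9] / [3] / [6];  Q = [1, 2, 7] / [3, 6] / [4] / [5]
  Insert 8 (step 8): P = [1, 4, 5, 8] / [2, 9] / [3] / [6];  Q = [1, 2, 7, 8] / [3, 6] / [4] / [5]
  Insert 7 (step 9): P = [1, 4, 5, 7] / [2, 8] / [3, 9] / [6];  Q = [1, 2, 7, 8] / [3, 6] / [4, 9] / [5]
Final shape: (4, 2, 2, 1).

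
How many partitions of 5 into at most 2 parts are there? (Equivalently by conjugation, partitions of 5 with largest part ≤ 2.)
p(5, parts ≤ 2) = 3

Partitions of 5 with all parts ≤ 2: 2+2+1, 2+1+1+1, 1+1+1+1+1. Count = 3.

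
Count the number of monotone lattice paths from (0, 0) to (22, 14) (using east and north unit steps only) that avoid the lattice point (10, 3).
Number of paths = 3409602892

Total paths from (0, 0) to (22, 14): C(36, 22) = 3796297200. Paths through (10, 3): (paths (0, 0) → (10, 3)) × (paths (10, 3) → (22, 14)) = C(13, 10) · C(23, 12) = 286 · 1352078 = 386694308. Avoidance count = 3796297200 − 386694308 = 3409602892.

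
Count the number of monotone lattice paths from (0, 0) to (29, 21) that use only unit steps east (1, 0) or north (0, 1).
Number of paths = 67327446062800

A monotone lattice path from (0, 0) to (29, 21) consists of 29 east steps and 21 north steps in some order, so it is determined by which 29 of the 50 steps are east. The count is C(50, 29) = 67327446062800.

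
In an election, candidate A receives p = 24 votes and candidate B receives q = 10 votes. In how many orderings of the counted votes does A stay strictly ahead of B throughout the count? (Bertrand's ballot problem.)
Strict-lead orderings = 53993940

Total orderings of the 34 votes with 24 for A: C(34, 24) = 131128140. By the Bertrand ballot formula (Cycle Lemma / reflection principle), the number of orderings in which A is strictly ahead of B throughout is (p − q)/(p + q) · C(p + q, p) = (24 − 10)/(24 + 10) · 131128140 = 53993940.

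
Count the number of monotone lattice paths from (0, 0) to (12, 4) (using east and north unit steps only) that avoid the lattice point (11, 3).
Number of paths = 1092

Total paths from (0, 0) to (12, 4): C(16, 12) = 1820. Paths through (11, 3): (paths (0, 0) → (11, 3)) × (paths (11, 3) → (12, 4)) = C(14, 11) · C(2, 1) = 364 · 2 = 728. Avoidance count = 1820 − 728 = 1092.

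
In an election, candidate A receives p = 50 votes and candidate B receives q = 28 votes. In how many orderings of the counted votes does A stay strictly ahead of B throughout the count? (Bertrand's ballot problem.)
Strict-lead orderings = 344447492528493750572

Total orderings of the 78 votes with 50 for A: C(78, 50) = 1221222928055568752028. By the Bertrand ballot formula (Cycle Lemma / reflection principle), the number of orderings in which A is strictly ahead of B throughout is (p − q)/(p + q) · C(p + q, p) = (50 − 28)/(50 + 28) · 1221222928055568752028 = 344447492528493750572.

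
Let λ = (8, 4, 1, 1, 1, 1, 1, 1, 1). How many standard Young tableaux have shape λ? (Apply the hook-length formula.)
# SYT of shape (8, 4, 1, 1, 1, 1, 1, 1, 1) = 2834325

Hook-length formula: f^λ = n! / Π hook(c), product over all cells c of the Young diagram. For λ = (8, 4, 1, 1, 1, 1, 1, 1, 1), n = 19 boxes. Hook lengths by row (left-to-right, top-to-bottom): [16, 8, 7, 6, 4, 3, 2, 1]; [11, 3, 2, 1]; [7]; [6]; [5]; [4]; [3]; [2]; [1]. Product of hooks = 42918543360. So f^λ = 19! / 42918543360 = 121645100408832000 / 42918543360 = 2834325.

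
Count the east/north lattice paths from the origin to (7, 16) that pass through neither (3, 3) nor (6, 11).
Number of paths = 143101

Inclusion–exclusion. Total paths: C(23, 7) = 245157. Through P₁: C(6, 3)·C(17, 4) = 47600. Through P₂: C(17, 6)·C(6, 1) = 74256. Since P₁ is strictly southwest of P₂, a monotone path through both must visit P₁ then P₂; paths through both = C(6, 3)·C(11, 3)·C(6, 1) = 19800. Avoid both = 245157 − 47600 − 74256 + 19800 = 143101.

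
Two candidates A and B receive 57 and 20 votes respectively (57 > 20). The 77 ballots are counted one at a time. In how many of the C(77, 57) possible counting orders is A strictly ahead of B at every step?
Strict-lead orderings = 707552760578112140

Total orderings of the 77 votes with 57 for A: C(77, 57) = 1472474663905800940. By the Bertrand ballot formula (Cycle Lemma / reflection principle), the number of orderings in which A is strictly ahead of B throughout is (p − q)/(p + q) · C(p + q, p) = (57 − 20)/(57 + 20) · 1472474663905800940 = 707552760578112140.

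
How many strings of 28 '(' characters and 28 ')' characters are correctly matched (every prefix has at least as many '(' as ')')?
C_28 = 263747951750360

These balanced parentheses are counted by the Catalan number C_n = (1/(n + 1)) · C(2n, n). For n = 28: C_28 = (1/29) · C(56, 28) = 7648690600760440/29 = 263747951750360.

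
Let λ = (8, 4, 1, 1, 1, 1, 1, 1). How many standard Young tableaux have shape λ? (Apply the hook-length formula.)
# SYT of shape (8, 4, 1, 1, 1, 1, 1, 1) = 1225224

Hook-length formula: f^λ = n! / Π hook(c), product over all cells c of the Young diagram. For λ = (8, 4, 1, 1, 1, 1, 1, 1), n = 18 boxes. Hook lengths by row (left-to-right, top-to-bottom): [15, 8, 7, 6, 4, 3, 2, 1]; [10, 3, 2, 1]; [6]; [5]; [4]; [3]; [2]; [1]. Product of hooks = 5225472000. So f^λ = 18! / 5225472000 = 6402373705728000 / 5225472000 = 1225224.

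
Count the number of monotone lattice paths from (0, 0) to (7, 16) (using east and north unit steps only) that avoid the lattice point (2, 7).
Number of paths = 173085

Total paths from (0, 0) to (7, 16): C(23, 7) = 245157. Paths through (2, 7): (paths (0, 0) → (2, 7)) × (paths (2, 7) → (7, 16)) = C(9, 2) · C(14, 5) = 36 · 2002 = 72072. Avoidance count = 245157 − 72072 = 173085.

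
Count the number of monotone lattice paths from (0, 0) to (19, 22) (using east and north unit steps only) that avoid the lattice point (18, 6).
Number of paths = 244660382068

Total paths from (0, 0) to (19, 22): C(41, 19) = 244662670200. Paths through (18, 6): (paths (0, 0) → (18, 6)) × (paths (18, 6) → (19, 22)) = C(24, 18) · C(17, 1) = 134596 · 17 = 2288132. Avoidance count = 244662670200 − 2288132 = 244660382068.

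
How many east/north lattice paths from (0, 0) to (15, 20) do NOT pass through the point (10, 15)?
Number of paths = 2424215640

Total paths from (0, 0) to (15, 20): C(35, 15) = 3247943160. Paths through (10, 15): (paths (0, 0) → (10, 15)) × (paths (10, 15) → (15, 20)) = C(25, 10) · C(10, 5) = 3268760 · 252 = 823727520. Avoidance count = 3247943160 − 823727520 = 2424215640.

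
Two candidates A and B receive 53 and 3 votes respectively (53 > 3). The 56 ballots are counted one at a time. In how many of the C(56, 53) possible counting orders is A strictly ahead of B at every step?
Strict-lead orderings = 24750

Total orderings of the 56 votes with 53 for A: C(56, 53) = 27720. By the Bertrand ballot formula (Cycle Lemma / reflection principle), the number of orderings in which A is strictly ahead of B throughout is (p − q)/(p + q) · C(p + q, p) = (53 − 3)/(53 + 3) · 27720 = 24750.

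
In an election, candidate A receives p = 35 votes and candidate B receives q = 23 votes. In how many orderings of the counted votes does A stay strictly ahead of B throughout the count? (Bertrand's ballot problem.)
Strict-lead orderings = 1820529677650320

Total orderings of the 58 votes with 35 for A: C(58, 35) = 8799226775309880. By the Bertrand ballot formula (Cycle Lemma / reflection principle), the number of orderings in which A is strictly ahead of B throughout is (p − q)/(p + q) · C(p + q, p) = (35 − 23)/(35 + 23) · 8799226775309880 = 1820529677650320.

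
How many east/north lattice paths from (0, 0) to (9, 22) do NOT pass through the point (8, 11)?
Number of paths = 19253091

Total paths from (0, 0) to (9, 22): C(31, 9) = 20160075. Paths through (8, 11): (paths (0, 0) → (8, 11)) × (paths (8, 11) → (9, 22)) = C(19, 8) · C(12, 1) = 75582 · 12 = 906984. Avoidance count = 20160075 − 906984 = 19253091.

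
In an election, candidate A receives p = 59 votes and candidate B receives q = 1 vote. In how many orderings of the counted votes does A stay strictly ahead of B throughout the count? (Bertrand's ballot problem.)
Strict-lead orderings = 58

Total orderings of the 60 votes with 59 for A: C(60, 59) = 60. By the Bertrand ballot formula (Cycle Lemma / reflection principle), the number of orderings in which A is strictly ahead of B throughout is (p − q)/(p + q) · C(p + q, p) = (59 − 1)/(59 + 1) · 60 = 58.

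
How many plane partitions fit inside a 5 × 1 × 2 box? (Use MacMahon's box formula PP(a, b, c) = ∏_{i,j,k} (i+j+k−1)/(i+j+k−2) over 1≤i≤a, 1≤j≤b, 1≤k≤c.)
PP(5, 1, 2) = 21

Evaluate the triple product over i = 1..5, j = 1..1, k = 1..2. The factors are (2/1) · (3/2) · (3/2) · (4/3) · (4/3) · (5/4) · (5/4) · (6/5) · … (10 factors total). The numerators and denominators telescope so the product is an integer; carrying out the multiplication exactly gives PP(5, 1, 2) = 21.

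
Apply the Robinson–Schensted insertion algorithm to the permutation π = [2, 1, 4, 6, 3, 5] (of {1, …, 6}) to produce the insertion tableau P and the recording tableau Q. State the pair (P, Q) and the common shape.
P = [1, 3, 5] / [2, 4, 6];  Q = [1, 3, 4] / [2, 5, 6];  common shape = (3, 3)

Row-insert the values π_1, π_2, … into P one at a time, bumping the leftmost entry strictly greater than the inserted value down to the next row. The recording tableau Q records, in position (i, j), the step at which that cell was added to P.
  Insert 2 (step 1): P = [2];  Q = [1]
  Insert 1 (step 2): P = [1] / [2];  Q = [1] / [2]
  Insert 4 (step 3): P = [1, 4] / [2];  Q = [1, 3] / [2]
  Insert 6 (step 4): P = [1, 4, 6] / [2];  Q = [1, 3, 4] / [2]
  Insert 3 (step 5): P = [1, 3, 6] / [2, 4];  Q = [1, 3, 4] / [2, 5]
  Insert 5 (step 6): P = [1, 3, 5] / [2, 4, 6];  Q = [1, 3, 4] / [2, 5, 6]
Final shape: (3, 3).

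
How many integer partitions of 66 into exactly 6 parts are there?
p(66, 6 parts) = 19858

Partitions of n into exactly k parts are in bijection with partitions of n − k into at most k parts (subtract 1 from each part). So p(66, exactly 6) = p(60, parts ≤ 6). Computing via the recurrence p(m, j) = p(m, j−1) + p(m−j, j) gives 19858.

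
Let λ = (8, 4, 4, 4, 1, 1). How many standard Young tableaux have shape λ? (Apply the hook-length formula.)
# SYT of shape (8, 4, 4, 4, 1, 1) = 861780150

Hook-length formula: f^λ = n! / Π hook(c), product over all cells c of the Young diagram. For λ = (8, 4, 4, 4, 1, 1), n = 22 boxes. Hook lengths by row (left-to-right, top-to-bottom): [13, 10, 9, 8, 4, 3, 2, 1]; [8, 5, 4, 3]; [7, 4, 3, 2]; [6, 3, 2, 1]; [2]; [1]. Product of hooks = 1304277811200. So f^λ = 22! / 1304277811200 = 1124000727777607680000 / 1304277811200 = 861780150.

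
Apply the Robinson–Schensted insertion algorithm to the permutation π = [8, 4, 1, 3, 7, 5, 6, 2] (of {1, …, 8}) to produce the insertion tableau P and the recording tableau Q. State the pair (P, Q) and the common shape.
P = [1, 2, 5, 6] / [3, 7] / [4] / [8];  Q = [1, 4, 5, 7] / [2, 6] / [3] / [8];  common shape = (4, 2, 1, 1)

Row-insert the values π_1, π_2, … into P one at a time, bumping the leftmost entry strictly greater than the inserted value down to the next row. The recording tableau Q records, in position (i, j), the step at which that cell was added to P.
  Insert 8 (step 1): P = [8];  Q = [1]
  Insert 4 (step 2): P = [4] / [8];  Q = [1] / [2]
  Insert 1 (step 3): P = [1] / [4] / [8];  Q = [1] / [2] / [3]
  Insert 3 (step 4): P = [1, 3] / [4] / [8];  Q = [1, 4] / [2] / [3]
  Insert 7 (step 5): P = [1, 3, 7] / [4] / [8];  Q = [1, 4, 5] / [2] / [3]
  Insert 5 (step 6): P = [1, 3, 5] / [4, 7] / [8];  Q = [1, 4, 5] / [2, 6] / [3]
  Insert 6 (step 7): P = [1, 3, 5, 6] / [4, 7] / [8];  Q = [1, 4, 5, 7] / [2, 6] / [3]
  Insert 2 (step 8): P = [1, 2, 5, 6] / [3, 7] / [4] / [8];  Q = [1, 4, 5, 7] / [2, 6] / [3] / [8]
Final shape: (4, 2, 1, 1).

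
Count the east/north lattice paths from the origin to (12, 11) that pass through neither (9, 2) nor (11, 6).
Number of paths = 1270672

Inclusion–exclusion. Total paths: C(23, 12) = 1352078. Through P₁: C(11, 9)·C(12, 3) = 12100. Through P₂: C(17, 11)·C(6, 1) = 74256. Since P₁ is strictly southwest of P₂, a monotone path through both must visit P₁ then P₂; paths through both = C(11, 9)·C(6, 2)·C(6, 1) = 4950. Avoid both = 1352078 − 12100 − 74256 + 4950 = 1270672.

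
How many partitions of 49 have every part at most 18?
p(49, parts ≤ 18) = 145149

Use the recurrence p(n, m) = p(n, m−1) + p(n−m, m): either the largest part is < m (count p(n, m−1)) or the largest part is exactly m (remove one copy of m, count p(n−m, m)). With p(0, ·) = 1 this gives p(49, parts ≤ 18) = 145149. (By conjugating Young diagrams, this also counts partitions of 49 into at most 18 parts.)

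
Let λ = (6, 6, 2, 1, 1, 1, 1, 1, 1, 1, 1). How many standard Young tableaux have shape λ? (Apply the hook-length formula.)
# SYT of shape (6, 6, 2, 1, 1, 1, 1, 1, 1, 1, 1) = 96026931

Hook-length formula: f^λ = n! / Π hook(c), product over all cells c of the Young diagram. For λ = (6, 6, 2, 1, 1, 1, 1, 1, 1, 1, 1), n = 22 boxes. Hook lengths by row (left-to-right, top-to-bottom): [16, 7, 5, 4, 3, 2]; [15, 6, 4, 3, 2, 1]; [10, 1]; [8]; [7]; [6]; [5]; [4]; [3]; [2]; [1]. Product of hooks = 11705057280000. So f^λ = 22! / 11705057280000 = 1124000727777607680000 / 11705057280000 = 96026931.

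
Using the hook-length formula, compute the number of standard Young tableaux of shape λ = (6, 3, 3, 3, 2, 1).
# SYT of shape (6, 3, 3, 3, 2, 1) = 6789120

Hook-length formula: f^λ = n! / Π hook(c), product over all cells c of the Young diagram. For λ = (6, 3, 3, 3, 2, 1), n = 18 boxes. Hook lengths by row (left-to-right, top-to-bottom): [11, 9, 7, 3, 2, 1]; [7, 5, 3]; [6, 4, 2]; [5, 3, 1]; [3, 1]; [1]. Product of hooks = 943034400. So f^λ = 18! / 943034400 = 6402373705728000 / 943034400 = 6789120.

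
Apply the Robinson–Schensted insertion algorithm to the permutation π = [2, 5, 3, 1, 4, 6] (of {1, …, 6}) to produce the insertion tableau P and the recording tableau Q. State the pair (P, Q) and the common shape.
P = [1, 3, 4, 6] / [2] / [5];  Q = [1, 2, 5, 6] / [3] / [4];  common shape = (4, 1, 1)

Row-insert the values π_1, π_2, … into P one at a time, bumping the leftmost entry strictly greater than the inserted value down to the next row. The recording tableau Q records, in position (i, j), the step at which that cell was added to P.
  Insert 2 (step 1): P = [2];  Q = [1]
  Insert 5 (step 2): P = [2, 5];  Q = [1, 2]
  Insert 3 (step 3): P = [2, 3] / [5];  Q = [1, 2] / [3]
  Insert 1 (step 4): P = [1, 3] / [2] / [5];  Q = [1, 2] / [3] / [4]
  Insert 4 (step 5): P = [1, 3, 4] / [2] / [5];  Q = [1, 2, 5] / [3] / [4]
  Insert 6 (step 6): P = [1, 3, 4, 6] / [2] / [5];  Q = [1, 2, 5, 6] / [3] / [4]
Final shape: (4, 1, 1).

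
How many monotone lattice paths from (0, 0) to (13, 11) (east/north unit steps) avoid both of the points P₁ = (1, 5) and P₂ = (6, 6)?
Number of paths = 1681464

Inclusion–exclusion. Total paths: C(24, 13) = 2496144. Through P₁: C(6, 1)·C(18, 12) = 111384. Through P₂: C(12, 6)·C(12, 7) = 731808. Since P₁ is strictly southwest of P₂, a monotone path through both must visit P₁ then P₂; paths through both = C(6, 1)·C(6, 5)·C(12, 7) = 28512. Avoid both = 2496144 − 111384 − 731808 + 28512 = 1681464.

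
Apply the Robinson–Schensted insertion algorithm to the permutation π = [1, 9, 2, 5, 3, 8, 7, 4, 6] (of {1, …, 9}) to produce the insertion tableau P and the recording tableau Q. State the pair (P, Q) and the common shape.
P = [1, 2, 3, 4, 6] / [5, 7] / [8] / [9];  Q = [1, 2, 4, 6, 9] / [3, 7] / [5] / [8];  common shape = (5, 2, 1, 1)

Row-insert the values π_1, π_2, … into P one at a time, bumping the leftmost entry strictly greater than the inserted value down to the next row. The recording tableau Q records, in position (i, j), the step at which that cell was added to P.
  Insert 1 (step 1): P = [1];  Q = [1]
  Insert 9 (step 2): P = [1, 9];  Q = [1, 2]
  Insert 2 (step 3): P = [1, 2] / [9];  Q = [1, 2] / [3]
  Insert 5 (step 4): P = [1, 2, 5] / [9];  Q = [1, 2, 4] / [3]
  Insert 3 (step 5): P = [1, 2, 3] / [5] / [9];  Q = [1, 2, 4] / [3] / [5]
  Insert 8 (step 6): P = [1, 2, 3, 8] / [5] / [9];  Q = [1, 2, 4, 6] / [3] / [5]
  Insert 7 (step 7): P = [1, 2, 3, 7] / [5, 8] / [9];  Q = [1, 2, 4, 6] / [3, 7] / [5]
  Insert 4 (step 8): P = [1, 2, 3, 4] / [5, 7] / [8] / [9];  Q = [1, 2, 4, 6] / [3, 7] / [5] / [8]
  Insert 6 (step 9): P = [1, 2, 3, 4, 6] / [5, 7] / [8] / [9];  Q = [1, 2, 4, 6, 9] / [3, 7] / [5] / [8]
Final shape: (5, 2, 1, 1).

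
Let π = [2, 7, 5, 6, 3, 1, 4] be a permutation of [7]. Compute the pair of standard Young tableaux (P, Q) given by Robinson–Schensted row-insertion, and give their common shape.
P = [1, 3, 4] / [2, 6] / [5] / [7];  Q = [1, 2, 4] / [3, 7] / [5] / [6];  common shape = (3, 2, 1, 1)

Row-insert the values π_1, π_2, … into P one at a time, bumping the leftmost entry strictly greater than the inserted value down to the next row. The recording tableau Q records, in position (i, j), the step at which that cell was added to P.
  Insert 2 (step 1): P = [2];  Q = [1]
  Insert 7 (step 2): P = [2, 7];  Q = [1, 2]
  Insert 5 (step 3): P = [2, 5] / [7];  Q = [1, 2] / [3]
  Insert 6 (step 4): P = [2, 5, 6] / [7];  Q = [1, 2, 4] / [3]
  Insert 3 (step 5): P = [2, 3, 6] / [5] / [7];  Q = [1, 2, 4] / [3] / [5]
  Insert 1 (step 6): P = [1, 3, 6] / [2] / [5] / [7];  Q = [1, 2, 4] / [3] / [5] / [6]
  Insert 4 (step 7): P = [1, 3, 4] / [2, 6] / [5] / [7];  Q = [1, 2, 4] / [3, 7] / [5] / [6]
Final shape: (3, 2, 1, 1).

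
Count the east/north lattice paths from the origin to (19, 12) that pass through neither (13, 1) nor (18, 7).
Number of paths = 138101869

Inclusion–exclusion. Total paths: C(31, 19) = 141120525. Through P₁: C(14, 13)·C(17, 6) = 173264. Through P₂: C(25, 18)·C(6, 1) = 2884200. Since P₁ is strictly southwest of P₂, a monotone path through both must visit P₁ then P₂; paths through both = C(14, 13)·C(11, 5)·C(6, 1) = 38808. Avoid both = 141120525 − 173264 − 2884200 + 38808 = 138101869.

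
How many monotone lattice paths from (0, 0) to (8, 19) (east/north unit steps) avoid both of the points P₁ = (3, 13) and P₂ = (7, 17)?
Number of paths = 1040643

Inclusion–exclusion. Total paths: C(27, 8) = 2220075. Through P₁: C(16, 3)·C(11, 5) = 258720. Through P₂: C(24, 7)·C(3, 1) = 1038312. Since P₁ is strictly southwest of P₂, a monotone path through both must visit P₁ then P₂; paths through both = C(16, 3)·C(8, 4)·C(3, 1) = 117600. Avoid both = 2220075 − 258720 − 1038312 + 117600 = 1040643.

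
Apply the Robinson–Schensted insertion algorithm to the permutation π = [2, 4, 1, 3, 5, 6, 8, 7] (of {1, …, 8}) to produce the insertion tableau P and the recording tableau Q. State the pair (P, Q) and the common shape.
P = [1, 3, 5, 6, 7] / [2, 4, 8];  Q = [1, 2, 5, 6, 7] / [3, 4, 8];  common shape = (5, 3)

Row-insert the values π_1, π_2, … into P one at a time, bumping the leftmost entry strictly greater than the inserted value down to the next row. The recording tableau Q records, in position (i, j), the step at which that cell was added to P.
  Insert 2 (step 1): P = [2];  Q = [1]
  Insert 4 (step 2): P = [2, 4];  Q = [1, 2]
  Insert 1 (step 3): P = [1, 4] / [2];  Q = [1, 2] / [3]
  Insert 3 (step 4): P = [1, 3] / [2, 4];  Q = [1, 2] / [3, 4]
  Insert 5 (step 5): P = [1, 3, 5] / [2, 4];  Q = [1, 2, 5] / [3, 4]
  Insert 6 (step 6): P = [1, 3, 5, 6] / [2, 4];  Q = [1, 2, 5, 6] / [3, 4]
  Insert 8 (step 7): P = [1, 3, 5, 6, 8] / [2, 4];  Q = [1, 2, 5, 6, 7] / [3, 4]
  Insert 7 (step 8): P = [1, 3, 5, 6, 7] / [2, 4, 8];  Q = [1, 2, 5, 6, 7] / [3, 4, 8]
Final shape: (5, 3).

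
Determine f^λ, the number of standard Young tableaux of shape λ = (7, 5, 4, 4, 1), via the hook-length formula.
# SYT of shape (7, 5, 4, 4, 1) = 277763850

Hook-length formula: f^λ = n! / Π hook(c), product over all cells c of the Young diagram. For λ = (7, 5, 4, 4, 1), n = 21 boxes. Hook lengths by row (left-to-right, top-to-bottom): [11, 9, 8, 7, 4, 2, 1]; [8, 6, 5, 4, 1]; [6, 4, 3, 2]; [5, 3, 2, 1]; [1]. Product of hooks = 183936614400. So f^λ = 21! / 183936614400 = 51090942171709440000 / 183936614400 = 277763850.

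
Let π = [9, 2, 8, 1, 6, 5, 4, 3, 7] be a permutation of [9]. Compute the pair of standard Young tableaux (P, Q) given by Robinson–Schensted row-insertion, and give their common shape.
P = [1, 3, 7] / [2, 4] / [5] / [6] / [8] / [9];  Q = [1, 3, 9] / [2, 5] / [4] / [6] / [7] / [8];  common shape = (3, 2, 1, 1, 1, 1)

Row-insert the values π_1, π_2, … into P one at a time, bumping the leftmost entry strictly greater than the inserted value down to the next row. The recording tableau Q records, in position (i, j), the step at which that cell was added to P.
  Insert 9 (step 1): P = [9];  Q = [1]
  Insert 2 (step 2): P = [2] / [9];  Q = [1] / [2]
  Insert 8 (step 3): P = [2, 8] / [9];  Q = [1, 3] / [2]
  Insert 1 (step 4): P = [1, 8] / [2] / [9];  Q = [1, 3] / [2] / [4]
  Insert 6 (step 5): P = [1, 6] / [2, 8] / [9];  Q = [1, 3] / [2, 5] / [4]
  Insert 5 (step 6): P = [1, 5] / [2, 6] / [8] / [9];  Q = [1, 3] / [2, 5] / [4] / [6]
  Insert 4 (step 7): P = [1, 4] / [2, 5] / [6] / [8] / [9];  Q = [1, 3] / [2, 5] / [4] / [6] / [7]
  Insert 3 (step 8): P = [1, 3] / [2, 4] / [5] / [6] / [8] / [9];  Q = [1, 3] / [2, 5] / [4] / [6] / [7] / [8]
  Insert 7 (step 9): P = [1, 3, 7] / [2, 4] / [5] / [6] / [8] / [9];  Q = [1, 3, 9] / [2, 5] / [4] / [6] / [7] / [8]
Final shape: (3, 2, 1, 1, 1, 1).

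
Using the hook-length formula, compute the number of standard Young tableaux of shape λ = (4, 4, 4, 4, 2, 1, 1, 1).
# SYT of shape (4, 4, 4, 4, 2, 1, 1, 1) = 88884432

Hook-length formula: f^λ = n! / Π hook(c), product over all cells c of the Young diagram. For λ = (4, 4, 4, 4, 2, 1, 1, 1), n = 21 boxes. Hook lengths by row (left-to-right, top-to-bottom): [11, 7, 5, 4]; [10, 6, 4, 3]; [9, 5, 3, 2]; [8, 4, 2, 1]; [5, 1]; [3]; [2]; [1]. Product of hooks = 574801920000. So f^λ = 21! / 574801920000 = 51090942171709440000 / 574801920000 = 88884432.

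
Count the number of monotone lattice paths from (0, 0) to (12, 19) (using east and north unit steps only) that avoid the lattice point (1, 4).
Number of paths = 102489725

Total paths from (0, 0) to (12, 19): C(31, 12) = 141120525. Paths through (1, 4): (paths (0, 0) → (1, 4)) × (paths (1, 4) → (12, 19)) = C(5, 1) · C(26, 11) = 5 · 7726160 = 38630800. Avoidance count = 141120525 − 38630800 = 102489725.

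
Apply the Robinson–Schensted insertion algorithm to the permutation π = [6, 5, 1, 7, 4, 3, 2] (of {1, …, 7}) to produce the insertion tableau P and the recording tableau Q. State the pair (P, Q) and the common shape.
P = [1, 2] / [3, 7] / [4] / [5] / [6];  Q = [1, 4] / [2, 5] / [3] / [6] / [7];  common shape = (2, 2, 1, 1, 1)

Row-insert the values π_1, π_2, … into P one at a time, bumping the leftmost entry strictly greater than the inserted value down to the next row. The recording tableau Q records, in position (i, j), the step at which that cell was added to P.
  Insert 6 (step 1): P = [6];  Q = [1]
  Insert 5 (step 2): P = [5] / [6];  Q = [1] / [2]
  Insert 1 (step 3): P = [1] / [5] / [6];  Q = [1] / [2] / [3]
  Insert 7 (step 4): P = [1, 7] / [5] / [6];  Q = [1, 4] / [2] / [3]
  Insert 4 (step 5): P = [1, 4] / [5, 7] / [6];  Q = [1, 4] / [2, 5] / [3]
  Insert 3 (step 6): P = [1, 3] / [4, 7] / [5] / [6];  Q = [1, 4] / [2, 5] / [3] / [6]
  Insert 2 (step 7): P = [1, 2] / [3, 7] / [4] / [5] / [6];  Q = [1, 4] / [2, 5] / [3] / [6] / [7]
Final shape: (2, 2, 1, 1, 1).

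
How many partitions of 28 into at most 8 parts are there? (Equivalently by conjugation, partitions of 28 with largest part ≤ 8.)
p(28, parts ≤ 8) = 1801

Use the recurrence p(n, m) = p(n, m−1) + p(n−m, m): either the largest part is < m (count p(n, m−1)) or the largest part is exactly m (remove one copy of m, count p(n−m, m)). With p(0, ·) = 1 this gives p(28, parts ≤ 8) = 1801. (By conjugating Young diagrams, this also counts partitions of 28 into at most 8 parts.)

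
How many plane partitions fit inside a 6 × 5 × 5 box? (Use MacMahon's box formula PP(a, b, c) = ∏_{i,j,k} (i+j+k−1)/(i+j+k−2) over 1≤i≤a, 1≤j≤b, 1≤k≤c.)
PP(6, 5, 5) = 3184461423

Evaluate the triple product over i = 1..6, j = 1..5, k = 1..5. The factors are (2/1) · (3/2) · (4/3) · (5/4) · (6/5) · (3/2) · (4/3) · (5/4) · … (150 factors total). The numerators and denominators telescope so the product is an integer; carrying out the multiplication exactly gives PP(6, 5, 5) = 3184461423.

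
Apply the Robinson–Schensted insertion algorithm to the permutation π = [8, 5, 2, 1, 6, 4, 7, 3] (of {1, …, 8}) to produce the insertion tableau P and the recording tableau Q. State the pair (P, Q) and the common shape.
P = [1, 3, 7] / [2, 4] / [5, 6] / [8];  Q = [1, 5, 7] / [2, 6] / [3, 8] / [4];  common shape = (3, 2, 2, 1)

Row-insert the values π_1, π_2, … into P one at a time, bumping the leftmost entry strictly greater than the inserted value down to the next row. The recording tableau Q records, in position (i, j), the step at which that cell was added to P.
  Insert 8 (step 1): P = [8];  Q = [1]
  Insert 5 (step 2): P = [5] / [8];  Q = [1] / [2]
  Insert 2 (step 3): P = [2] / [5] / [8];  Q = [1] / [2] / [3]
  Insert 1 (step 4): P = [1] / [2] / [5] / [8];  Q = [1] / [2] / [3] / [4]
  Insert 6 (step 5): P = [1, 6] / [2] / [5] / [8];  Q = [1, 5] / [2] / [3] / [4]
  Insert 4 (step 6): P = [1, 4] / [2, 6] / [5] / [8];  Q = [1, 5] / [2, 6] / [3] / [4]
  Insert 7 (step 7): P = [1, 4, 7] / [2, 6] / [5] / [8];  Q = [1, 5, 7] / [2, 6] / [3] / [4]
  Insert 3 (step 8): P = [1, 3, 7] / [2, 4] / [5, 6] / [8];  Q = [1, 5, 7] / [2, 6] / [3, 8] / [4]
Final shape: (3, 2, 2, 1).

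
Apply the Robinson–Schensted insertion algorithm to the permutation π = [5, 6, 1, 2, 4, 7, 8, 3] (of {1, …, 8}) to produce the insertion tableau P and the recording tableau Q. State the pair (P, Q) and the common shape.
P = [1, 2, 3, 7, 8] / [4, 6] / [5];  Q = [1, 2, 5, 6, 7] / [3, 4] / [8];  common shape = (5, 2, 1)

Row-insert the values π_1, π_2, … into P one at a time, bumping the leftmost entry strictly greater than the inserted value down to the next row. The recording tableau Q records, in position (i, j), the step at which that cell was added to P.
  Insert 5 (step 1): P = [5];  Q = [1]
  Insert 6 (step 2): P = [5, 6];  Q = [1, 2]
  Insert 1 (step 3): P = [1, 6] / [5];  Q = [1, 2] / [3]
  Insert 2 (step 4): P = [1, 2] / [5, 6];  Q = [1, 2] / [3, 4]
  Insert 4 (step 5): P = [1, 2, 4] / [5, 6];  Q = [1, 2, 5] / [3, 4]
  Insert 7 (step 6): P = [1, 2, 4, 7] / [5, 6];  Q = [1, 2, 5, 6] / [3, 4]
  Insert 8 (step 7): P = [1, 2, 4, 7, 8] / [5, 6];  Q = [1, 2, 5, 6, 7] / [3, 4]
  Insert 3 (step 8): P = [1, 2, 3, 7, 8] / [4, 6] / [5];  Q = [1, 2, 5, 6, 7] / [3, 4] / [8]
Final shape: (5, 2, 1).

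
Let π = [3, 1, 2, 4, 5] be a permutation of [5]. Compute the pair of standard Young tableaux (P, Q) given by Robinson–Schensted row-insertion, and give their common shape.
P = [1, 2, 4, 5] / [3];  Q = [1, 3, 4, 5] / [2];  common shape = (4, 1)

Row-insert the values π_1, π_2, … into P one at a time, bumping the leftmost entry strictly greater than the inserted value down to the next row. The recording tableau Q records, in position (i, j), the step at which that cell was added to P.
  Insert 3 (step 1): P = [3];  Q = [1]
  Insert 1 (step 2): P = [1] / [3];  Q = [1] / [2]
  Insert 2 (step 3): P = [1, 2] / [3];  Q = [1, 3] / [2]
  Insert 4 (step 4): P = [1, 2, 4] / [3];  Q = [1, 3, 4] / [2]
  Insert 5 (step 5): P = [1, 2, 4, 5] / [3];  Q = [1, 3, 4, 5] / [2]
Final shape: (4, 1).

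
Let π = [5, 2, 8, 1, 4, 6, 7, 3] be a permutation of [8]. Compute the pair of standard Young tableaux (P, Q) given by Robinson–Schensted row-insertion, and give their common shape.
P = [1, 3, 6, 7] / [2, 4] / [5, 8];  Q = [1, 3, 6, 7] / [2, 5] / [4, 8];  common shape = (4, 2, 2)

Row-insert the values π_1, π_2, … into P one at a time, bumping the leftmost entry strictly greater than the inserted value down to the next row. The recording tableau Q records, in position (i, j), the step at which that cell was added to P.
  Insert 5 (step 1): P = [5];  Q = [1]
  Insert 2 (step 2): P = [2] / [5];  Q = [1] / [2]
  Insert 8 (step 3): P = [2, 8] / [5];  Q = [1, 3] / [2]
  Insert 1 (step 4): P = [1, 8] / [2] / [5];  Q = [1, 3] / [2] / [4]
  Insert 4 (step 5): P = [1, 4] / [2, 8] / [5];  Q = [1, 3] / [2, 5] / [4]
  Insert 6 (step 6): P = [1, 4, 6] / [2, 8] / [5];  Q = [1, 3, 6] / [2, 5] / [4]
  Insert 7 (step 7): P = [1, 4, 6, 7] / [2, 8] / [5];  Q = [1, 3, 6, 7] / [2, 5] / [4]
  Insert 3 (step 8): P = [1, 3, 6, 7] / [2, 4] / [5, 8];  Q = [1, 3, 6, 7] / [2, 5] / [4, 8]
Final shape: (4, 2, 2).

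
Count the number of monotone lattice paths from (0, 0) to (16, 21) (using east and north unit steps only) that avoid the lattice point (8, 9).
Number of paths = 9813443970

Total paths from (0, 0) to (16, 21): C(37, 16) = 12875774670. Paths through (8, 9): (paths (0, 0) → (8, 9)) × (paths (8, 9) → (16, 21)) = C(17, 8) · C(20, 8) = 24310 · 125970 = 3062330700. Avoidance count = 12875774670 − 3062330700 = 9813443970.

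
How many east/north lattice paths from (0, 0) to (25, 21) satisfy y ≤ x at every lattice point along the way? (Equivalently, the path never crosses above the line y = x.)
Number of paths = 1335293573130

By the reflection principle (André's argument), the number of monotone paths to (25, 21) with n ≤ m that never go above y = x is C(46, 25) − C(46, 26) = 6943526580276 − 5608233007146 = 1335293573130.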